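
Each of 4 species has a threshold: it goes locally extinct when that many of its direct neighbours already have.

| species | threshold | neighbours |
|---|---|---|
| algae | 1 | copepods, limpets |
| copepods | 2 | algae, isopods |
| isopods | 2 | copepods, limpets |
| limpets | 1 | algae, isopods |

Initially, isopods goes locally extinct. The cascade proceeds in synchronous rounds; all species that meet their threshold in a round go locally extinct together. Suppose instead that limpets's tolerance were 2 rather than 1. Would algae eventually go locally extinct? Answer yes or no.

With limpets's tolerance at 2:
Round 1 — isopods goes locally extinct (initial).
Round 2 — no new extinctions; cascade stops.

no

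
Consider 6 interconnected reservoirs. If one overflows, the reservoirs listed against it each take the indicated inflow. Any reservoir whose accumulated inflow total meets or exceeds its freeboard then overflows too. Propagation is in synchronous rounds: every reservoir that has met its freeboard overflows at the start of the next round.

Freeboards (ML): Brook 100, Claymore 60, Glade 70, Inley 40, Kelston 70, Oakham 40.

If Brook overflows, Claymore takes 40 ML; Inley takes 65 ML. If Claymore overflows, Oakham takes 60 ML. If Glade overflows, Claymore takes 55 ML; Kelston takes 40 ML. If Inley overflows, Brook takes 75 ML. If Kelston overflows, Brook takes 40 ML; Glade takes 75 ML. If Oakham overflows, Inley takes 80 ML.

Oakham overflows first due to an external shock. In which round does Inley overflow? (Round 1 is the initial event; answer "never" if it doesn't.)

2

Round 1 — Oakham overflows (initial).
  Inley: +80 → 80 ≥ 40
Round 2 — Inley overflows.
  Brook: +75 → 75 < 100
No further overflows.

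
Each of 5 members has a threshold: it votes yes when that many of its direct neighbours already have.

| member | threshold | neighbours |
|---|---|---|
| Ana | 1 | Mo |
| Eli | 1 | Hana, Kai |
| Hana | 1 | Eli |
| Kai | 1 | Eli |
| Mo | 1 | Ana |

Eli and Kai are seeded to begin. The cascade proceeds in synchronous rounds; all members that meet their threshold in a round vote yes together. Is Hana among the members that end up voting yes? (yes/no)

yes

Round 1 — Eli, Kai vote yes (initial).
Round 2 — checking thresholds:
  Hana: 1 of 1 neighbours ≥ 1, votes yes.
Round 3 — no new yes votes; cascade stops.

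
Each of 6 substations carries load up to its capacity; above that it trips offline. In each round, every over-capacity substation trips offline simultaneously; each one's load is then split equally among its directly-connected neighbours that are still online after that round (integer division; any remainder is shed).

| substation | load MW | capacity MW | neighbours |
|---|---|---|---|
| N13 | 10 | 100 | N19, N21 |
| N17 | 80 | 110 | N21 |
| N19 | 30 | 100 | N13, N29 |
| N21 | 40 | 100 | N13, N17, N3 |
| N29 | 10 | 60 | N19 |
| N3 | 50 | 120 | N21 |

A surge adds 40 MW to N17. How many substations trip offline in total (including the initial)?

3

Round 1 — N17 at 120 > 110. N17 trips offline.
  N17 sheds 120 MW to N21: 120 each.
    N21: 40+120 = 160 > 100
Round 2 — N21 trips offline.
  N21 sheds 160 MW to N13, N3: 80 each.
    N13: 10+80 = 90 ≤ 100
    N3: 50+80 = 130 > 120
Round 3 — N3 trips offline.
  N3 sheds 130 MW: no online neighbours, lost.
No further trips.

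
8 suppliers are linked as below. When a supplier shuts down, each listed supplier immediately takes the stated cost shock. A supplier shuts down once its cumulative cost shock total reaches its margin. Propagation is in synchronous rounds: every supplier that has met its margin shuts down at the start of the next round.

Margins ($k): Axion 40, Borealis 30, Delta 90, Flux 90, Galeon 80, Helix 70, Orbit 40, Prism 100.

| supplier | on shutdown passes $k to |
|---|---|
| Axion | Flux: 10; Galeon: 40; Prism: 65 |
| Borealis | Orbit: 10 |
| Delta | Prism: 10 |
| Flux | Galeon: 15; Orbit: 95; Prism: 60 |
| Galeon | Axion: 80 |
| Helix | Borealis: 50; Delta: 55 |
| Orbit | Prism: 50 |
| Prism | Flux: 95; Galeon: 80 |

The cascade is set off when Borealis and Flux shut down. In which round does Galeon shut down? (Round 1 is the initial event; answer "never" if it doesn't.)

Round 1 — Borealis, Flux shut down (initial).
  Galeon: +15 → 15 < 80
  Orbit: +10+95 → 105 ≥ 40
  Prism: +60 → 60 < 100
Round 2 — Orbit shuts down.
  Prism: +50 → 110 ≥ 100
Round 3 — Prism shuts down.
  Galeon: +80 → 95 ≥ 80
Round 4 — Galeon shuts down.
  Axion: +80 → 80 ≥ 40
Round 5 — Axion shuts down.
No further shutdowns.

4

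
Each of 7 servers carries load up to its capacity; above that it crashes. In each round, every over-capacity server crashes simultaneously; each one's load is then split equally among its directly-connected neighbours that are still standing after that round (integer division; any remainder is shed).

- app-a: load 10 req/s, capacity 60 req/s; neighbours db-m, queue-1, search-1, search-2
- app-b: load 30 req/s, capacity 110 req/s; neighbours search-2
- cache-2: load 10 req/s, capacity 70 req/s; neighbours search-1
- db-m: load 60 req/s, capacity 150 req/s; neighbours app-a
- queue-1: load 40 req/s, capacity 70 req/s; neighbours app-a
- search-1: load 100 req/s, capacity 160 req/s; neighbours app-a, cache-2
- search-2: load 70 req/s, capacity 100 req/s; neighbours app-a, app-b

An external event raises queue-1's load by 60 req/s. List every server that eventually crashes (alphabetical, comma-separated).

Round 1 — queue-1 at 100 > 70. queue-1 crashes.
  queue-1 sheds 100 req/s to app-a: 100 each.
    app-a: 10+100 = 110 > 60
Round 2 — app-a crashes.
  app-a sheds 110 req/s to db-m, search-1, search-2: 36 each (2 lost).
    db-m: 60+36 = 96 ≤ 150
    search-1: 100+36 = 136 ≤ 160
    search-2: 70+36 = 106 > 100
Round 3 — search-2 crashes.
  search-2 sheds 106 req/s to app-b: 106 each.
    app-b: 30+106 = 136 > 110
Round 4 — app-b crashes.
  app-b sheds 136 req/s: no online neighbours, lost.
No further crashes.

app-a, app-b, queue-1, search-2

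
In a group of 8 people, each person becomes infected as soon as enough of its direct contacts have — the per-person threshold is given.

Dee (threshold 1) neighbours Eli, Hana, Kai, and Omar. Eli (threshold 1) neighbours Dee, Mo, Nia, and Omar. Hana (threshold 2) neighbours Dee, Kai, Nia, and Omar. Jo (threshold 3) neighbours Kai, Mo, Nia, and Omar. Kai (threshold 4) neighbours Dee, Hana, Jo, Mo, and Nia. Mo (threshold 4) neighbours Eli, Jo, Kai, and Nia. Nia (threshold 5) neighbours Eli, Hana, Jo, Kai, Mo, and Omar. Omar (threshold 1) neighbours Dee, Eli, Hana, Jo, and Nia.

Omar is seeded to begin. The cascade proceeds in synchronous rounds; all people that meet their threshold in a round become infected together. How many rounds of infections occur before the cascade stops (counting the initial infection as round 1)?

3

Round 1 — Omar becomes infected (initial).
Round 2 — checking thresholds:
  Dee: 1 of 4 neighbours ≥ 1, becomes infected.
  Eli: 1 of 4 neighbours ≥ 1, becomes infected.
  Hana: 1 of 4 neighbours < 2, not yet.
  Jo: 1 of 4 neighbours < 3, not yet.
  Nia: 1 of 6 neighbours < 5, not yet.
Round 3 — checking thresholds:
  Hana: 2 of 4 neighbours ≥ 2, becomes infected.
  Jo: 1 of 4 neighbours < 3, not yet.
  Kai: 1 of 5 neighbours < 4, not yet.
  Mo: 1 of 4 neighbours < 4, not yet.
  Nia: 2 of 6 neighbours < 5, not yet.
Round 4 — no new infections; cascade stops.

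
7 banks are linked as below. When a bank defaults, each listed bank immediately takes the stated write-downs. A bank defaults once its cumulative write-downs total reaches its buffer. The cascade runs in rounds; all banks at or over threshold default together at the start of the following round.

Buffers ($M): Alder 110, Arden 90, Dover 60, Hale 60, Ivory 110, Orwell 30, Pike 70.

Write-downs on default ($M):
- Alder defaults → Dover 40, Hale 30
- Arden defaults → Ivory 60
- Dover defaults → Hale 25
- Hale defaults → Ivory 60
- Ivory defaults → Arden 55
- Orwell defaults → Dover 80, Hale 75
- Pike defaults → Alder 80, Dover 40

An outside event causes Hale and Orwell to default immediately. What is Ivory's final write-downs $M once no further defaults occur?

60

Round 1 — Hale, Orwell default (initial).
  Dover: +80 → 80 ≥ 60
  Ivory: +60 → 60 < 110
Round 2 — Dover defaults.
No further defaults.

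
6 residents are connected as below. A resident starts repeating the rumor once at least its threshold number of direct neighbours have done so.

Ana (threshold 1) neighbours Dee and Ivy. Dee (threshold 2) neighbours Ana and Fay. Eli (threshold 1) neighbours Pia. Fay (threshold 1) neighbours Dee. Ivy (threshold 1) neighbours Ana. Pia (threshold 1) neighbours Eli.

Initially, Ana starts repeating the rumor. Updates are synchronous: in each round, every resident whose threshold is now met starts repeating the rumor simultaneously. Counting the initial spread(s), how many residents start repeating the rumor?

2

Round 1 — Ana starts repeating the rumor (initial).
Round 2 — checking thresholds:
  Dee: 1 of 2 neighbours < 2, not yet.
  Ivy: 1 of 1 neighbours ≥ 1, starts repeating the rumor.
Round 3 — no new spreads; cascade stops.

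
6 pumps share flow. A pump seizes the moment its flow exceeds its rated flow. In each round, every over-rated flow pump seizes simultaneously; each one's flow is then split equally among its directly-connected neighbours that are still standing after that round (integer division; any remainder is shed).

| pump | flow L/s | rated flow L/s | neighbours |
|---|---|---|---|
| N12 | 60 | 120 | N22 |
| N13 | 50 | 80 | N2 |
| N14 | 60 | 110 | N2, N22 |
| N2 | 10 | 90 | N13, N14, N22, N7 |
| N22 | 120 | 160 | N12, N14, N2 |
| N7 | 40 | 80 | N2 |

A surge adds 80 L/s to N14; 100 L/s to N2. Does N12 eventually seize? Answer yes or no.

Round 1 — N14 at 140 > 110; N2 at 110 > 90. N14, N2 seize.
  N14 sheds 140 L/s to N22: 140 each.
    N22: 120+140 = 260 > 160
  N2 sheds 110 L/s to N13, N22, N7: 36 each (2 lost).
    N13: 50+36 = 86 > 80
    N22: 260+36 = 296 > 160
    N7: 40+36 = 76 ≤ 80
Round 2 — N13, N22 seize.
  N13 sheds 86 L/s: no online neighbours, lost.
  N22 sheds 296 L/s to N12: 296 each.
    N12: 60+296 = 356 > 120
Round 3 — N12 seizes.
  N12 sheds 356 L/s: no online neighbours, lost.
No further seizures.

yes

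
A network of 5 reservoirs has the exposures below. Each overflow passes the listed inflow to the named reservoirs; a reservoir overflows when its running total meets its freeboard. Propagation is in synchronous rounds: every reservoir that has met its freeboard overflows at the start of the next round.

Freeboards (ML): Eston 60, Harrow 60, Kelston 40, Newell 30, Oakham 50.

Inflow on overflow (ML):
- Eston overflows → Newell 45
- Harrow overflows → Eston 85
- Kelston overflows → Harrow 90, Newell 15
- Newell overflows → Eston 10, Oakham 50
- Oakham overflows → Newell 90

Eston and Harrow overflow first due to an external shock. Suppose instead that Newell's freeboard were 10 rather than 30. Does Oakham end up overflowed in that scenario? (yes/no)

With Newell's freeboard at 10:
Round 1 — Eston, Harrow overflow (initial).
  Newell: +45 → 45 ≥ 10
Round 2 — Newell overflows.
  Oakham: +50 → 50 ≥ 50
Round 3 — Oakham overflows.
No further overflows.

yes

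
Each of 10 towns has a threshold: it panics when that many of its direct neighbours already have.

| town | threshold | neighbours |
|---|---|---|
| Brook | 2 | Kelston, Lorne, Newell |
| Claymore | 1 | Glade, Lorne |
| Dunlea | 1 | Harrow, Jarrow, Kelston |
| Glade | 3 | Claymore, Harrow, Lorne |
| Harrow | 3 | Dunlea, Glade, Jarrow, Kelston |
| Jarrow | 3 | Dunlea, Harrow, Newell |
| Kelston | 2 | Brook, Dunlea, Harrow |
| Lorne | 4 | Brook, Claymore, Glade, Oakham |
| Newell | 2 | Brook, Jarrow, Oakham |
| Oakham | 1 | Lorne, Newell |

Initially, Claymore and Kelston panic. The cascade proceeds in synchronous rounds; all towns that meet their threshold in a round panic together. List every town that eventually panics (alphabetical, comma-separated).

Round 1 — Claymore, Kelston panic (initial).
Round 2 — checking thresholds:
  Brook: 1 of 3 neighbours < 2, below threshold.
  Dunlea: 1 of 3 neighbours ≥ 1, panics.
  Glade: 1 of 3 neighbours < 3, below threshold.
  Harrow: 1 of 4 neighbours < 3, below threshold.
  Lorne: 1 of 4 neighbours < 4, below threshold.
Round 3 — no new panics; cascade stops.

Claymore, Dunlea, Kelston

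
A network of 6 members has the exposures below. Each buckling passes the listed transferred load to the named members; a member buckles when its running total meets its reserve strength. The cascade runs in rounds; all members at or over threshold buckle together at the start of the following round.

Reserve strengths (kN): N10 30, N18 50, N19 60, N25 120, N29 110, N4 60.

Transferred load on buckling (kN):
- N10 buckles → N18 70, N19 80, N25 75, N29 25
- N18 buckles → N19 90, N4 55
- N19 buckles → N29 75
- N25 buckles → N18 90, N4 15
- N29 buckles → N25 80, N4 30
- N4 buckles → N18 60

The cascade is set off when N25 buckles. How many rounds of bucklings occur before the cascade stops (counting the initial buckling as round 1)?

Round 1 — N25 buckles (initial).
  N18: +90 → 90 ≥ 50
  N4: +15 → 15 < 60
Round 2 — N18 buckles.
  N19: +90 → 90 ≥ 60
  N4: +55 → 70 ≥ 60
Round 3 — N19, N4 buckle.
  N29: +75 → 75 < 110
No further bucklings.

3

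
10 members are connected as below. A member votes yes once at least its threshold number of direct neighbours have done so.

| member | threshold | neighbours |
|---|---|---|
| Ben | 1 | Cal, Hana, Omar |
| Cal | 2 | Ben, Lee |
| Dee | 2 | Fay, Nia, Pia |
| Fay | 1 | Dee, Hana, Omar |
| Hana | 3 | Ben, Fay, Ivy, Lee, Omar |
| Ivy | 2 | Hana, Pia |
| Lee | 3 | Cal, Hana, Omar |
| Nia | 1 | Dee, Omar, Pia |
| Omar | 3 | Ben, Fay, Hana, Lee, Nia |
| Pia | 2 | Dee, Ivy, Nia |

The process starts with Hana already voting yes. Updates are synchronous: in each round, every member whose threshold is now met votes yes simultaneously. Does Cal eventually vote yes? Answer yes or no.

Round 1 — Hana votes yes (initial).
Round 2 — checking thresholds:
  Ben: 1 of 3 neighbours ≥ 1, votes yes.
  Fay: 1 of 3 neighbours ≥ 1, votes yes.
  Ivy: 1 of 2 neighbours < 2, below threshold.
  Lee: 1 of 3 neighbours < 3, below threshold.
  Omar: 1 of 5 neighbours < 3, below threshold.
Round 3 — checking thresholds:
  Cal: 1 of 2 neighbours < 2, below threshold.
  Dee: 1 of 3 neighbours < 2, below threshold.
  Ivy: 1 of 2 neighbours < 2, below threshold.
  Lee: 1 of 3 neighbours < 3, below threshold.
  Omar: 3 of 5 neighbours ≥ 3, votes yes.
Round 4 — checking thresholds:
  Cal: 1 of 2 neighbours < 2, below threshold.
  Dee: 1 of 3 neighbours < 2, below threshold.
  Ivy: 1 of 2 neighbours < 2, below threshold.
  Lee: 2 of 3 neighbours < 3, below threshold.
  Nia: 1 of 3 neighbours ≥ 1, votes yes.
Round 5 — checking thresholds:
  Cal: 1 of 2 neighbours < 2, below threshold.
  Dee: 2 of 3 neighbours ≥ 2, votes yes.
  Ivy: 1 of 2 neighbours < 2, below threshold.
  Lee: 2 of 3 neighbours < 3, below threshold.
  Pia: 1 of 3 neighbours < 2, below threshold.
Round 6 — checking thresholds:
  Cal: 1 of 2 neighbours < 2, below threshold.
  Ivy: 1 of 2 neighbours < 2, below threshold.
  Lee: 2 of 3 neighbours < 3, below threshold.
  Pia: 2 of 3 neighbours ≥ 2, votes yes.
Round 7 — checking thresholds:
  Cal: 1 of 2 neighbours < 2, below threshold.
  Ivy: 2 of 2 neighbours ≥ 2, votes yes.
  Lee: 2 of 3 neighbours < 3, below threshold.
Round 8 — no new yes votes; cascade stops.

no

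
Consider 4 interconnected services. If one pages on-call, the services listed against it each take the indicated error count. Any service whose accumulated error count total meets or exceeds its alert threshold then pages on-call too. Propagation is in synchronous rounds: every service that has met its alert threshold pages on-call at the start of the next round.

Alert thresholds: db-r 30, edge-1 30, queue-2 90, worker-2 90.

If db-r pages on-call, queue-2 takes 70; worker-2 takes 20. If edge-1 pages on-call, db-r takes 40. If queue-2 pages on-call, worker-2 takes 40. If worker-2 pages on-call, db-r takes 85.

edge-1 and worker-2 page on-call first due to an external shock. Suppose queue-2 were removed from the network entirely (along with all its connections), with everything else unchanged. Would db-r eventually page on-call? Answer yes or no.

With queue-2 removed:
Round 1 — edge-1, worker-2 page on-call (initial).
  db-r: +40+85 → 125 ≥ 30
Round 2 — db-r pages on-call.
No further pages.

yes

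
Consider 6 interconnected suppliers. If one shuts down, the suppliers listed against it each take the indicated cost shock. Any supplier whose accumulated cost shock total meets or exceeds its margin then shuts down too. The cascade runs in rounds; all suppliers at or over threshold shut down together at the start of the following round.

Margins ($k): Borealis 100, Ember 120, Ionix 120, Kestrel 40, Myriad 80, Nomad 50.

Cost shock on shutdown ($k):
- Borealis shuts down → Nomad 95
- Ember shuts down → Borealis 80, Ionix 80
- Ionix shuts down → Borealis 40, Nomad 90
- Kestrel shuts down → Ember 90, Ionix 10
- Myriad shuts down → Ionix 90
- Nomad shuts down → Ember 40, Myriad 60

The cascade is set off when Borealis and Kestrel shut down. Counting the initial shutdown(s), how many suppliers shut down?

4

Round 1 — Borealis, Kestrel shut down (initial).
  Ember: +90 → 90 < 120
  Ionix: +10 → 10 < 120
  Nomad: +95 → 95 ≥ 50
Round 2 — Nomad shuts down.
  Ember: +40 → 130 ≥ 120
  Myriad: +60 → 60 < 80
Round 3 — Ember shuts down.
  Ionix: +80 → 90 < 120
No further shutdowns.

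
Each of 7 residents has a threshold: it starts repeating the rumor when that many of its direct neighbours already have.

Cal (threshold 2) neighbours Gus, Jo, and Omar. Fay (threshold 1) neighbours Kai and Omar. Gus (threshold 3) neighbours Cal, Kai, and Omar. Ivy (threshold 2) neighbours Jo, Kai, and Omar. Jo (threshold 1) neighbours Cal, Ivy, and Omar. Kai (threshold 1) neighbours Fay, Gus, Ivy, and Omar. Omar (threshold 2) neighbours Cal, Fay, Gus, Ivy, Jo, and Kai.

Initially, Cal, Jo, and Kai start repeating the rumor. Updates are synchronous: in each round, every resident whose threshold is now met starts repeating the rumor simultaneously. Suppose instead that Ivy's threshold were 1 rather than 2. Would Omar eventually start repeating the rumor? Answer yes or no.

yes

With Ivy's threshold at 1:
Round 1 — Cal, Jo, Kai start repeating the rumor (initial).
Round 2 — checking thresholds:
  Fay: 1 of 2 neighbours ≥ 1, starts repeating the rumor.
  Gus: 2 of 3 neighbours < 3, not yet.
  Ivy: 2 of 3 neighbours ≥ 1, starts repeating the rumor.
  Omar: 3 of 6 neighbours ≥ 2, starts repeating the rumor.
Round 3 — checking thresholds:
  Gus: 3 of 3 neighbours ≥ 3, starts repeating the rumor.
Round 4 — no new spreads; cascade stops.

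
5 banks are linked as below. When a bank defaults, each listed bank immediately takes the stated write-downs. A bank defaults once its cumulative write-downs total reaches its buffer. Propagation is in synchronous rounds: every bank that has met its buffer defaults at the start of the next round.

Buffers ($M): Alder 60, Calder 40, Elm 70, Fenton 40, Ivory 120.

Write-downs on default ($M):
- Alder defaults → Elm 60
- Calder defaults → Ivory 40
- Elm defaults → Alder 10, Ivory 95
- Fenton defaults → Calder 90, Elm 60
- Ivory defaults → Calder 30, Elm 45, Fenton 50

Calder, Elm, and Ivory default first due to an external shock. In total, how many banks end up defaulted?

4

Round 1 — Calder, Elm, Ivory default (initial).
  Alder: +10 → 10 < 60
  Fenton: +50 → 50 ≥ 40
Round 2 — Fenton defaults.
No further defaults.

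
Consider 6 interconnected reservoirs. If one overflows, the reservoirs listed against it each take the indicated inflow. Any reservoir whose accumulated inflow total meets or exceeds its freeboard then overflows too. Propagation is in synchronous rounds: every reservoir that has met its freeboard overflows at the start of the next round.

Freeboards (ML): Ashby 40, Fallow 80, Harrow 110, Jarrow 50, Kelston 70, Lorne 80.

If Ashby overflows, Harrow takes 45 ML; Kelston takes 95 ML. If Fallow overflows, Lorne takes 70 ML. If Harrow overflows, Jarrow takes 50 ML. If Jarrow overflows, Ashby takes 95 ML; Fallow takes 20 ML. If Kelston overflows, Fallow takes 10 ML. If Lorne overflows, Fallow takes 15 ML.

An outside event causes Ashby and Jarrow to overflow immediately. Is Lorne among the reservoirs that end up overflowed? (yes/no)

Round 1 — Ashby, Jarrow overflow (initial).
  Fallow: +20 → 20 < 80
  Harrow: +45 → 45 < 110
  Kelston: +95 → 95 ≥ 70
Round 2 — Kelston overflows.
  Fallow: +10 → 30 < 80
No further overflows.

no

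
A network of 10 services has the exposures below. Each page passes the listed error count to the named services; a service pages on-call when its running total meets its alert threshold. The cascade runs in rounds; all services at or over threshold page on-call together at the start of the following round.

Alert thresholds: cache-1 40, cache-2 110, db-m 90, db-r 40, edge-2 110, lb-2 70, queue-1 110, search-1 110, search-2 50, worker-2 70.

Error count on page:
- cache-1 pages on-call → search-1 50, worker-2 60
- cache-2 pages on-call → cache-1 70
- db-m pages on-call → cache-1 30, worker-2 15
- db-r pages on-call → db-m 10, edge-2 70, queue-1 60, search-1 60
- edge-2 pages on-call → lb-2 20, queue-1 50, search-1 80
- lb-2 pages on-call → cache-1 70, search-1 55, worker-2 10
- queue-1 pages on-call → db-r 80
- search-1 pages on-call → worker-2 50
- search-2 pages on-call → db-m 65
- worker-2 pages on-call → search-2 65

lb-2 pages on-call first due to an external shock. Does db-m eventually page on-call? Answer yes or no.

no

Round 1 — lb-2 pages on-call (initial).
  cache-1: +70 → 70 ≥ 40
  search-1: +55 → 55 < 110
  worker-2: +10 → 10 < 70
Round 2 — cache-1 pages on-call.
  search-1: +50 → 105 < 110
  worker-2: +60 → 70 ≥ 70
Round 3 — worker-2 pages on-call.
  search-2: +65 → 65 ≥ 50
Round 4 — search-2 pages on-call.
  db-m: +65 → 65 < 90
No further pages.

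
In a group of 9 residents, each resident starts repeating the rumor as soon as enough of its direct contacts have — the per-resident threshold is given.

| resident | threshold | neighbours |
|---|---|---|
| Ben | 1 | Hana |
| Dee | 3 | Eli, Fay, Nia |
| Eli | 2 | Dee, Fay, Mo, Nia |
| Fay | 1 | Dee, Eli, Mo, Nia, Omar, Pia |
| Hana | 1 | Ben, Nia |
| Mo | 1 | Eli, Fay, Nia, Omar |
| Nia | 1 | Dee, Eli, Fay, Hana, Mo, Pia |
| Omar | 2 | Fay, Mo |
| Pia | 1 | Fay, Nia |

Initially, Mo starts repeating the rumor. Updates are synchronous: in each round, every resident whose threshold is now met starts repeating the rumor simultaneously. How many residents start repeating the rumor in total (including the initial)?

9

Round 1 — Mo starts repeating the rumor (initial).
Round 2 — checking thresholds:
  Eli: 1 of 4 neighbours < 2, below threshold.
  Fay: 1 of 6 neighbours ≥ 1, starts repeating the rumor.
  Nia: 1 of 6 neighbours ≥ 1, starts repeating the rumor.
  Omar: 1 of 2 neighbours < 2, below threshold.
Round 3 — checking thresholds:
  Dee: 2 of 3 neighbours < 3, below threshold.
  Eli: 3 of 4 neighbours ≥ 2, starts repeating the rumor.
  Hana: 1 of 2 neighbours ≥ 1, starts repeating the rumor.
  Omar: 2 of 2 neighbours ≥ 2, starts repeating the rumor.
  Pia: 2 of 2 neighbours ≥ 1, starts repeating the rumor.
Round 4 — checking thresholds:
  Ben: 1 of 1 neighbours ≥ 1, starts repeating the rumor.
  Dee: 3 of 3 neighbours ≥ 3, starts repeating the rumor.
Round 5 — no new spreads; cascade stops.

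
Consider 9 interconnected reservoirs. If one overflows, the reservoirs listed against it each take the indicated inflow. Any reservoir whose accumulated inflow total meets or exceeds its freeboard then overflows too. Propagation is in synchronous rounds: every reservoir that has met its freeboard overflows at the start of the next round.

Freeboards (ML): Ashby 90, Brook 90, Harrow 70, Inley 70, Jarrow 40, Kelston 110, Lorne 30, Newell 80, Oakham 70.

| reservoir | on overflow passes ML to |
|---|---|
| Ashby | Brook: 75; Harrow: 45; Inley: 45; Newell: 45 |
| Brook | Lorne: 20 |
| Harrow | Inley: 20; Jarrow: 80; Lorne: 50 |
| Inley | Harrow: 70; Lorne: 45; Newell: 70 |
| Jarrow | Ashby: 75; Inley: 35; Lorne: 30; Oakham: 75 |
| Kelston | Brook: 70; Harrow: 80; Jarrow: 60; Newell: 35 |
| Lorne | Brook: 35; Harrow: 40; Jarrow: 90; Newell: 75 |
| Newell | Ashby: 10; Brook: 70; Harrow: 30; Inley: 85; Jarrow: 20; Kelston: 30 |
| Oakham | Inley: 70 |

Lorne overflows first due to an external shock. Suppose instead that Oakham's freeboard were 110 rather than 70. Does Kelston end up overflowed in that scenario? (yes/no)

no

With Oakham's freeboard at 110:
Round 1 — Lorne overflows (initial).
  Brook: +35 → 35 < 90
  Harrow: +40 → 40 < 70
  Jarrow: +90 → 90 ≥ 40
  Newell: +75 → 75 < 80
Round 2 — Jarrow overflows.
  Ashby: +75 → 75 < 90
  Inley: +35 → 35 < 70
  Oakham: +75 → 75 < 110
No further overflows.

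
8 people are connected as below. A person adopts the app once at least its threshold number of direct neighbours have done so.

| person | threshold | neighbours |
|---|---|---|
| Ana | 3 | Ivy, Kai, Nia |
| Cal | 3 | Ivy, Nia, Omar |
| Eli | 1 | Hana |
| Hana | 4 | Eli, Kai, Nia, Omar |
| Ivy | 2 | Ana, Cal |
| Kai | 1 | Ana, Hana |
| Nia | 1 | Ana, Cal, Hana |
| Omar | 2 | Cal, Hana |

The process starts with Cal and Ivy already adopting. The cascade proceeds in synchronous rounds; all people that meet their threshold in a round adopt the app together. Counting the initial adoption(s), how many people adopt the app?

3

Round 1 — Cal, Ivy adopt the app (initial).
Round 2 — checking thresholds:
  Ana: 1 of 3 neighbours < 3, holds.
  Nia: 1 of 3 neighbours ≥ 1, adopts the app.
  Omar: 1 of 2 neighbours < 2, holds.
Round 3 — no new adoptions; cascade stops.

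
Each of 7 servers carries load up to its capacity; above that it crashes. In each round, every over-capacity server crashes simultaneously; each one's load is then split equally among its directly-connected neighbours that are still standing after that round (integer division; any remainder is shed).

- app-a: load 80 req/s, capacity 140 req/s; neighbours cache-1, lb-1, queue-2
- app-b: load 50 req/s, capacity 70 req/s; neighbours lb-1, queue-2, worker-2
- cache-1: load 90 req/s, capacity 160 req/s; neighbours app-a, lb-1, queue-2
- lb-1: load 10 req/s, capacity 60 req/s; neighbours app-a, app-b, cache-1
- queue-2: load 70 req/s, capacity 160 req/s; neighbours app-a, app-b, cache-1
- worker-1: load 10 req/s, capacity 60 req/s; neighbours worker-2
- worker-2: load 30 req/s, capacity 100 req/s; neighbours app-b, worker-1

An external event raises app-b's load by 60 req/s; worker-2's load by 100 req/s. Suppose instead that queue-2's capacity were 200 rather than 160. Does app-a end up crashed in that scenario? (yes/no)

With queue-2's capacity at 200:
Round 1 — app-b at 110 > 70; worker-2 at 130 > 100. app-b, worker-2 crash.
  app-b sheds 110 req/s to lb-1, queue-2: 55 each.
    lb-1: 10+55 = 65 > 60
    queue-2: 70+55 = 125 ≤ 200
  worker-2 sheds 130 req/s to worker-1: 130 each.
    worker-1: 10+130 = 140 > 60
Round 2 — lb-1, worker-1 crash.
  lb-1 sheds 65 req/s to app-a, cache-1: 32 each (1 lost).
    app-a: 80+32 = 112 ≤ 140
    cache-1: 90+32 = 122 ≤ 160
  worker-1 sheds 140 req/s: no online neighbours, lost.
No further crashes.

no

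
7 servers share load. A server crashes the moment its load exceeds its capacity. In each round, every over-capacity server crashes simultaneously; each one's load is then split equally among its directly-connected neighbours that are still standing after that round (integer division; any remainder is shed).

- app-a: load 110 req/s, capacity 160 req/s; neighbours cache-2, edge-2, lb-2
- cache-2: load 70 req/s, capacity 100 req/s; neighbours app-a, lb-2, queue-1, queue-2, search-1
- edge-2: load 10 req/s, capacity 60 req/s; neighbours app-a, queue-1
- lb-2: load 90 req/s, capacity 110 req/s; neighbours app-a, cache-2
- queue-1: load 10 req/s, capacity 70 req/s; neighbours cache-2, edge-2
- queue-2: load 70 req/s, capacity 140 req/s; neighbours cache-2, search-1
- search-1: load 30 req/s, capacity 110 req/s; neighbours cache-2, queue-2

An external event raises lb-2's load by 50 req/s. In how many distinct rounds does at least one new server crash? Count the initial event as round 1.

4

Round 1 — lb-2 at 140 > 110. lb-2 crashes.
  lb-2 sheds 140 req/s to app-a, cache-2: 70 each.
    app-a: 110+70 = 180 > 160
    cache-2: 70+70 = 140 > 100
Round 2 — app-a, cache-2 crash.
  app-a sheds 180 req/s to edge-2: 180 each.
    edge-2: 10+180 = 190 > 60
  cache-2 sheds 140 req/s to queue-1, queue-2, search-1: 46 each (2 lost).
    queue-1: 10+46 = 56 ≤ 70
    queue-2: 70+46 = 116 ≤ 140
    search-1: 30+46 = 76 ≤ 110
Round 3 — edge-2 crashes.
  edge-2 sheds 190 req/s to queue-1: 190 each.
    queue-1: 56+190 = 246 > 70
Round 4 — queue-1 crashes.
  queue-1 sheds 246 req/s: no online neighbours, lost.
No further crashes.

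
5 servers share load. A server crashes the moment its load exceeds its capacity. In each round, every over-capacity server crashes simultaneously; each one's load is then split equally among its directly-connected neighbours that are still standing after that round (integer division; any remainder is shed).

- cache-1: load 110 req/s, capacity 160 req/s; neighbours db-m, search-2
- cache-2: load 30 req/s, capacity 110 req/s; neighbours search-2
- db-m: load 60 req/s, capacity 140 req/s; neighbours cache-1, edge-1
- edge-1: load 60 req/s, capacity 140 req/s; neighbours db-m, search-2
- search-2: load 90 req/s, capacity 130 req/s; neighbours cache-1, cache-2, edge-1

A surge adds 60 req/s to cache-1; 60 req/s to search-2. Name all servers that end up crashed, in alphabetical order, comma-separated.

Round 1 — cache-1 at 170 > 160; search-2 at 150 > 130. cache-1, search-2 crash.
  cache-1 sheds 170 req/s to db-m: 170 each.
    db-m: 60+170 = 230 > 140
  search-2 sheds 150 req/s to cache-2, edge-1: 75 each.
    cache-2: 30+75 = 105 ≤ 110
    edge-1: 60+75 = 135 ≤ 140
Round 2 — db-m crashes.
  db-m sheds 230 req/s to edge-1: 230 each.
    edge-1: 135+230 = 365 > 140
Round 3 — edge-1 crashes.
  edge-1 sheds 365 req/s: no online neighbours, lost.
No further crashes.

cache-1, db-m, edge-1, search-2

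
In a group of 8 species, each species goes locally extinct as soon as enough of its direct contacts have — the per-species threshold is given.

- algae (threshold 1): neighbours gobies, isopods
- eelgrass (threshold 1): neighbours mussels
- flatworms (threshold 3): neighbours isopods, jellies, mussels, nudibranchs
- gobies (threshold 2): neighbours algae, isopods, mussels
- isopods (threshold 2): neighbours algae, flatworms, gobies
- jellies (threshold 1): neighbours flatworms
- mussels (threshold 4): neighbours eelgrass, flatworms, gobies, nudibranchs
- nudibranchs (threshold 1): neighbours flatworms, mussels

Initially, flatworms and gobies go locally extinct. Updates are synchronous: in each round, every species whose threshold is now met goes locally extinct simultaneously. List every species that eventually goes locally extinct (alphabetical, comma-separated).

Round 1 — flatworms, gobies go locally extinct (initial).
Round 2 — checking thresholds:
  algae: 1 of 2 neighbours ≥ 1, goes locally extinct.
  isopods: 2 of 3 neighbours ≥ 2, goes locally extinct.
  jellies: 1 of 1 neighbours ≥ 1, goes locally extinct.
  mussels: 2 of 4 neighbours < 4, not yet.
  nudibranchs: 1 of 2 neighbours ≥ 1, goes locally extinct.
Round 3 — no new extinctions; cascade stops.

algae, flatworms, gobies, isopods, jellies, nudibranchs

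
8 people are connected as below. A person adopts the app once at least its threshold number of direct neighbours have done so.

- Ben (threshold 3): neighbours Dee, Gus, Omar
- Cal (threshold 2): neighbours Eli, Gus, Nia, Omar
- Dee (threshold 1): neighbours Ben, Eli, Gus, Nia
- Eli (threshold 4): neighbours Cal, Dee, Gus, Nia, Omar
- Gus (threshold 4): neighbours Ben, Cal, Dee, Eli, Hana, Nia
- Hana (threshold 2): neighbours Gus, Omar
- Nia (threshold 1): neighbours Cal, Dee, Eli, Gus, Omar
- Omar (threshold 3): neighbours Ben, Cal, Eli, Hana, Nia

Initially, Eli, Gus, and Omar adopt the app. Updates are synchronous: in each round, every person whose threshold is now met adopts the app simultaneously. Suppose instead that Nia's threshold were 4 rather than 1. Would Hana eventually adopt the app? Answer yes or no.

yes

With Nia's threshold at 4:
Round 1 — Eli, Gus, Omar adopt the app (initial).
Round 2 — checking thresholds:
  Ben: 2 of 3 neighbours < 3, below threshold.
  Cal: 3 of 4 neighbours ≥ 2, adopts the app.
  Dee: 2 of 4 neighbours ≥ 1, adopts the app.
  Hana: 2 of 2 neighbours ≥ 2, adopts the app.
  Nia: 3 of 5 neighbours < 4, below threshold.
Round 3 — checking thresholds:
  Ben: 3 of 3 neighbours ≥ 3, adopts the app.
  Nia: 5 of 5 neighbours ≥ 4, adopts the app.
Round 4 — no new adoptions; cascade stops.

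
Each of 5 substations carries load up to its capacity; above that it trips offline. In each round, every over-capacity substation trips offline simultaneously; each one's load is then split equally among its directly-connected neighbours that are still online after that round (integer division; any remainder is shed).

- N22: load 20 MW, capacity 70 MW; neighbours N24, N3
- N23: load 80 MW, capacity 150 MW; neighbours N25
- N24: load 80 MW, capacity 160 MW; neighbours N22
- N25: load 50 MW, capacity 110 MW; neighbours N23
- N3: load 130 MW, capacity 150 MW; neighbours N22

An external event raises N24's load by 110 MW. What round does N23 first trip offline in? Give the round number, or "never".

Round 1 — N24 at 190 > 160. N24 trips offline.
  N24 sheds 190 MW to N22: 190 each.
    N22: 20+190 = 210 > 70
Round 2 — N22 trips offline.
  N22 sheds 210 MW to N3: 210 each.
    N3: 130+210 = 340 > 150
Round 3 — N3 trips offline.
  N3 sheds 340 MW: no online neighbours, lost.
No further trips.

never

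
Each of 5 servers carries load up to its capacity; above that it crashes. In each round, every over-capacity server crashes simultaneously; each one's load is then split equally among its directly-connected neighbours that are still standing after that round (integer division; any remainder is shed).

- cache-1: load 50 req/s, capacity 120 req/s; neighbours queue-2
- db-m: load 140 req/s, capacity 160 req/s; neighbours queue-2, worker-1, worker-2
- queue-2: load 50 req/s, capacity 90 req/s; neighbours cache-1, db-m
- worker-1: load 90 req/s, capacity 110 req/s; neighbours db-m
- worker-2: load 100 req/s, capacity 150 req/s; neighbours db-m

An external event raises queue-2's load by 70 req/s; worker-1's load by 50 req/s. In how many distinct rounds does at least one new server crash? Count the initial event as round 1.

3

Round 1 — queue-2 at 120 > 90; worker-1 at 140 > 110. queue-2, worker-1 crash.
  queue-2 sheds 120 req/s to cache-1, db-m: 60 each.
    cache-1: 50+60 = 110 ≤ 120
    db-m: 140+60 = 200 > 160
  worker-1 sheds 140 req/s to db-m: 140 each.
    db-m: 200+140 = 340 > 160
Round 2 — db-m crashes.
  db-m sheds 340 req/s to worker-2: 340 each.
    worker-2: 100+340 = 440 > 150
Round 3 — worker-2 crashes.
  worker-2 sheds 440 req/s: no online neighbours, lost.
No further crashes.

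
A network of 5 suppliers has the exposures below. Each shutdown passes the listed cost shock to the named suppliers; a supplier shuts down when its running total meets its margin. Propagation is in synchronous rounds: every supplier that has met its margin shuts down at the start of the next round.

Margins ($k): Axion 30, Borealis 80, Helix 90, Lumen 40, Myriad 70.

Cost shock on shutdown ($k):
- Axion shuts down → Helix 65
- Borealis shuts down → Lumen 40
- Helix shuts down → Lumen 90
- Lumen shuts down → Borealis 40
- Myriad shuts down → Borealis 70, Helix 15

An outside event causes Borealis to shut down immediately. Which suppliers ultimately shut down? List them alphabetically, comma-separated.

Borealis, Lumen

Round 1 — Borealis shuts down (initial).
  Lumen: +40 → 40 ≥ 40
Round 2 — Lumen shuts down.
No further shutdowns.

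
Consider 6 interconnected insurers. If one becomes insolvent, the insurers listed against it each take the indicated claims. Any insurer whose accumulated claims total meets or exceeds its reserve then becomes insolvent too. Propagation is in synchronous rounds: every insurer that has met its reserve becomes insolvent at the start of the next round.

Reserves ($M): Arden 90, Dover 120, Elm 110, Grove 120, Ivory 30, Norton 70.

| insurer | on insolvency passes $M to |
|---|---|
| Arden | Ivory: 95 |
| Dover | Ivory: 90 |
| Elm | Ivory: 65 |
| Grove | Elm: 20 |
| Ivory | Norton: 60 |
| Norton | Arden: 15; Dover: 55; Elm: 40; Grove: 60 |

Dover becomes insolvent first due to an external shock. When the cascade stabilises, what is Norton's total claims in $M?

Round 1 — Dover becomes insolvent (initial).
  Ivory: +90 → 90 ≥ 30
Round 2 — Ivory becomes insolvent.
  Norton: +60 → 60 < 70
No further insolvencies.

60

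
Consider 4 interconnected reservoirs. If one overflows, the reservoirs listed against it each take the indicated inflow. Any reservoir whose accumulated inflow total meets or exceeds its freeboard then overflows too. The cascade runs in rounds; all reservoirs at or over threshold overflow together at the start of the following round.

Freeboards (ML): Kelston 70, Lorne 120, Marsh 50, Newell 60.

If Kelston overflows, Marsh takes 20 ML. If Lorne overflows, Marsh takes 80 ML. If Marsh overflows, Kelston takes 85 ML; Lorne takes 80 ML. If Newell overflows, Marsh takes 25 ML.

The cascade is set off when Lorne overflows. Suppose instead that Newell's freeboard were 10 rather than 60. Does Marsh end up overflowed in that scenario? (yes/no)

yes

With Newell's freeboard at 10:
Round 1 — Lorne overflows (initial).
  Marsh: +80 → 80 ≥ 50
Round 2 — Marsh overflows.
  Kelston: +85 → 85 ≥ 70
Round 3 — Kelston overflows.
No further overflows.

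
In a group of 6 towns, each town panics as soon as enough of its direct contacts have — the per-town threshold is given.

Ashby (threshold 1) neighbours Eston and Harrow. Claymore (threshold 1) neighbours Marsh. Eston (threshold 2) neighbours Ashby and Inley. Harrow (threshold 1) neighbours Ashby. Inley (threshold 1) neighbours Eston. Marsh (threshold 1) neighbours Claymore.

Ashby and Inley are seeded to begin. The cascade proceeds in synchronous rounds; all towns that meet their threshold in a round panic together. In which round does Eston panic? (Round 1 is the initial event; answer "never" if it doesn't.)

Round 1 — Ashby, Inley panic (initial).
Round 2 — checking thresholds:
  Eston: 2 of 2 neighbours ≥ 2, panics.
  Harrow: 1 of 1 neighbours ≥ 1, panics.
Round 3 — no new panics; cascade stops.

2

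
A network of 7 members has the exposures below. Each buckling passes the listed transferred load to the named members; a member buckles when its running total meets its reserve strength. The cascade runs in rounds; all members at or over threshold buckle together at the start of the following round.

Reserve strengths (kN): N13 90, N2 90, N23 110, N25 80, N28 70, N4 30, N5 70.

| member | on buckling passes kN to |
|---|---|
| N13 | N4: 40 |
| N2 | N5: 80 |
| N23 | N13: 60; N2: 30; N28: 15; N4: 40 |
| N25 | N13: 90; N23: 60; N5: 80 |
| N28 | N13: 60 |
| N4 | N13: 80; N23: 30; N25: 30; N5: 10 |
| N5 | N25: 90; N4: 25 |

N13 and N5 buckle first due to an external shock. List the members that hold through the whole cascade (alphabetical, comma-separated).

N2, N23, N28

Round 1 — N13, N5 buckle (initial).
  N25: +90 → 90 ≥ 80
  N4: +40+25 → 65 ≥ 30
Round 2 — N25, N4 buckle.
  N23: +60+30 → 90 < 110
No further bucklings.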